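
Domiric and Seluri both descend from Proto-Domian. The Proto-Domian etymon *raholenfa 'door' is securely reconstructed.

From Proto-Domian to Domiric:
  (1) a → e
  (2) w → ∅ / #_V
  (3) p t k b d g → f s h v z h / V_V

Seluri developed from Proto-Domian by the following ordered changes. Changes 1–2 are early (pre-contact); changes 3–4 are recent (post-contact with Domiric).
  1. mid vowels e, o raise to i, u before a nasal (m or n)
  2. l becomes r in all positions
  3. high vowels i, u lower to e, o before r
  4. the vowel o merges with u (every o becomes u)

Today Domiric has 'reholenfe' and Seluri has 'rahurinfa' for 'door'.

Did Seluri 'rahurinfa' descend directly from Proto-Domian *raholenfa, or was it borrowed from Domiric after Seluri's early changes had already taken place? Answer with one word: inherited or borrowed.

inherited

If inherited, *raholenfa would pass through all of Seluri's changes:
Seluri: *raholenfa
  raholenfa → raholinfa   [pre-nasal raising]
  raholinfa → rahorinfa   [unconditioned shift]
  rahorinfa (rule 3 does not apply)
  rahorinfa → rahurinfa   [vowel merger]
  giving Seluri rahurinfa.
If borrowed from Domiric 'reholenfe' after the early changes, it would undergo only the recent ones:
  rule 3 (pre-rhotic lowering): no change (reholenfe)
  rule 4 (vowel merger): reholenfe → rehulenfe
  ⇒ as a loan: rehulenfe
Seluri 'rahurinfa' matches the inherited outcome exactly, so it is an inherited cognate, not a loan.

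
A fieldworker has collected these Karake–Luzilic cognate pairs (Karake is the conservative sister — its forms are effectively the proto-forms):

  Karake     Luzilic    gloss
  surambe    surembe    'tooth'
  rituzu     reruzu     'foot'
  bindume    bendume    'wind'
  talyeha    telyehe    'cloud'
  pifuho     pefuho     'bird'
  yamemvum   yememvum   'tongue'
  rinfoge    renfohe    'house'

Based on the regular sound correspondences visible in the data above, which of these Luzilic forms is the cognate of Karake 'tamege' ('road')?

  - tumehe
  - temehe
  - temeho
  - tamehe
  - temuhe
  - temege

surambe ~ surembe, yamemvum ~ yememvum — Karake a corresponds to Luzilic e after a consonant, before a nasal.
rinfoge ~ renfohe — Karake g corresponds to Luzilic h between vowels (before a front vowel).
Applying these to Karake 'tamege':
  tamege → temege   (a→e after a consonant, before a nasal)
  temege → temehe   (g→h between vowels (before a front vowel))
So the Luzilic cognate is 'temehe'.

temehe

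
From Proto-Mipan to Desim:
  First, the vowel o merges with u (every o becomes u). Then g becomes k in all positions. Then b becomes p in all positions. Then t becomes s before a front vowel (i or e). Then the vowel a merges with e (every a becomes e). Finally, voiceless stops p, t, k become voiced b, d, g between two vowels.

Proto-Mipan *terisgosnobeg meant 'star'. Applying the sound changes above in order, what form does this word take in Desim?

Desim: *terisgosnobeg
  terisgosnobeg → terisgusnubeg   [vowel merger]
  terisgusnubeg → teriskusnubek   [unconditioned shift]
  teriskusnubek → teriskusnupek   [unconditioned shift]
  teriskusnupek → seriskusnupek   [palatalisation]
  seriskusnupek (rule 5 does not apply)
  seriskusnupek → seriskusnubek   [intervocalic voicing]
  giving Desim seriskusnubek.

seriskusnubek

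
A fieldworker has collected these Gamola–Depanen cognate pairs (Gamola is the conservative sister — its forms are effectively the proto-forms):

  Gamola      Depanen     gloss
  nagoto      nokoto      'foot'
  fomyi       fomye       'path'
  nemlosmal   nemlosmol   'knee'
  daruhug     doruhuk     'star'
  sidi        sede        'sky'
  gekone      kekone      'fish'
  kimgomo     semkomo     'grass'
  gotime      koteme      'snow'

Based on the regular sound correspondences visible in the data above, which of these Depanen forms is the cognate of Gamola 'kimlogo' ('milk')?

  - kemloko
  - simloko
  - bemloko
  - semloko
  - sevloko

kimgomo ~ semkomo — Gamola k corresponds to Depanen s word-initially before a front vowel.
kimgomo ~ semkomo, gotime ~ koteme — Gamola i corresponds to Depanen e after a consonant, before a nasal.
nagoto ~ nokoto — Gamola g corresponds to Depanen k between vowels (before a back vowel).
Applying these to Gamola 'kimlogo':
  kimlogo → simlogo   (k→s word-initially before a front vowel)
  simlogo → semlogo   (i→e after a consonant, before a nasal)
  semlogo → semloko   (g→k between vowels (before a back vowel))
So the Depanen cognate is 'semloko'.

semloko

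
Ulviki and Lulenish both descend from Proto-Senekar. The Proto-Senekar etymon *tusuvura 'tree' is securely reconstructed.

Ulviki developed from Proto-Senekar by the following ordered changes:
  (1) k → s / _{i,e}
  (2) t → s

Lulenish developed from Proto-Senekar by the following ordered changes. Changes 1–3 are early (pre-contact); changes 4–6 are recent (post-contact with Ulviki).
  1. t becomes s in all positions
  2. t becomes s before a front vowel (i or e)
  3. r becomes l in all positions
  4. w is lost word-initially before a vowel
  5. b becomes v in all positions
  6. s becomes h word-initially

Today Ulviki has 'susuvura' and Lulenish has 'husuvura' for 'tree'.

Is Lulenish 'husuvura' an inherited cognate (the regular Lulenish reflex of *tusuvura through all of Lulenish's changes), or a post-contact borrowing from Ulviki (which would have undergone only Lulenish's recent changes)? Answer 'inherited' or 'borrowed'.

If inherited, *tusuvura would pass through all of Lulenish's changes:
Lulenish: *tusuvura
  tusuvura → susuvura   [unconditioned shift]
  susuvura (rule 2 does not apply)
  susuvura → susuvula   [unconditioned shift]
  susuvula (rule 4 does not apply)
  susuvula (rule 5 does not apply)
  susuvula → husuvula   [debuccalisation]
  giving Lulenish husuvula.
If borrowed from Ulviki 'susuvura' after the early changes, it would undergo only the recent ones:
  rule 4 (glide loss): no change (susuvura)
  rule 5 (unconditioned shift): no change (susuvura)
  rule 6 (debuccalisation): susuvura → husuvura
  ⇒ as a loan: husuvura
Lulenish 'husuvura' matches the loan outcome 'husuvura', not the inherited 'husuvula' — it skipped the early Lulenish changes, so it was borrowed from Ulviki.

borrowed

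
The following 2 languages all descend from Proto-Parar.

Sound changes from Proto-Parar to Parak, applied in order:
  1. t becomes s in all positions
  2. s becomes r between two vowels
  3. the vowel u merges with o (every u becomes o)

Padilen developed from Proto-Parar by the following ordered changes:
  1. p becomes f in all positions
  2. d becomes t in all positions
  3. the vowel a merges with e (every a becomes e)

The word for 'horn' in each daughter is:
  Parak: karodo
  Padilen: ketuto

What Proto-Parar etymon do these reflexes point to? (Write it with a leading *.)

*katudo

Position 2: Parak has a, Padilen has e. Parak preserves a here (none of its changes turn any other segment into a), so the proto-segment is *a.
Position 5: Parak has d, Padilen has t. Parak preserves d here (none of its changes turn any other segment into d), so the proto-segment is *d.
Continuing position by position gives *katudo; check it forward:
Parak: *katudo > kasudo > karudo > karodo  (by unconditioned shift, rhotacism, vowel merger)
Padilen: start from *katudo.
  rule 1: no change — katudo
  rule 2 (unconditioned shift): katudo → katuto
  rule 3 (vowel merger): katuto → ketuto
  ⇒ Padilen ketuto
Only *katudo yields all of Parak karodo, Padilen ketuto.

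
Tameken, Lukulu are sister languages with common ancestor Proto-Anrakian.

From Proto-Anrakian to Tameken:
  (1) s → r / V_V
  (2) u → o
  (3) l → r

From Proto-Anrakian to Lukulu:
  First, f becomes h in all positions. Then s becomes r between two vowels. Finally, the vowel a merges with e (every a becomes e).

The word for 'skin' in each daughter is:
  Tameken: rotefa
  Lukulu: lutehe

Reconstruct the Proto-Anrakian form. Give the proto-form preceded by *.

Position 6: Tameken has a, Lukulu has e. Tameken preserves a here (none of its changes turn any other segment into a), so the proto-segment is *a.
Position 1: Tameken has r, Lukulu has l. Lukulu preserves l here (none of its changes turn any other segment into l), so the proto-segment is *l.
Verify the candidate proto-form against each daughter:
Tameken: *lutefa
  lutefa (rule 1 does not apply)
  lutefa → lotefa   [vowel merger]
  lotefa → rotefa   [unconditioned shift]
  giving Tameken rotefa.
Lukulu: *lutefa
  lutefa → luteha   [unconditioned shift]
  luteha (rule 2 does not apply)
  luteha → lutehe   [vowel merger]
  giving Lukulu lutehe.
*lutefa is the unique common source.

*lutefa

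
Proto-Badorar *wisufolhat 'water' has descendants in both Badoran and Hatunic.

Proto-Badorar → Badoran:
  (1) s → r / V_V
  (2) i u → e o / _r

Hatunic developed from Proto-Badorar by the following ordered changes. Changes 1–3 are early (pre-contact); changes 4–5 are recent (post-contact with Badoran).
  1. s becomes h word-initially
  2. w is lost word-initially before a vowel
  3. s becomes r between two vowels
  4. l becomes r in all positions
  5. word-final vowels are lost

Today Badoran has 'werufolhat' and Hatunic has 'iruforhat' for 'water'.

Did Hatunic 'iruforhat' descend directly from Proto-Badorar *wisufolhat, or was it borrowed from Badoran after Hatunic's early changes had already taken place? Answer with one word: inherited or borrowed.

inherited

If inherited, *wisufolhat would pass through all of Hatunic's changes:
Hatunic: start from *wisufolhat.
  rule 1: no change — wisufolhat
  rule 2 (glide loss): wisufolhat → isufolhat
  rule 3 (rhotacism): isufolhat → irufolhat
  rule 4 (unconditioned shift): irufolhat → iruforhat
  rule 5: no change — iruforhat
  ⇒ Hatunic iruforhat
If borrowed from Badoran 'werufolhat' after the early changes, it would undergo only the recent ones:
  rule 4 (unconditioned shift): werufolhat → weruforhat
  rule 5 (apocope): no change (weruforhat)
  ⇒ as a loan: weruforhat
Hatunic 'iruforhat' matches the inherited outcome exactly, so it is an inherited cognate, not a loan.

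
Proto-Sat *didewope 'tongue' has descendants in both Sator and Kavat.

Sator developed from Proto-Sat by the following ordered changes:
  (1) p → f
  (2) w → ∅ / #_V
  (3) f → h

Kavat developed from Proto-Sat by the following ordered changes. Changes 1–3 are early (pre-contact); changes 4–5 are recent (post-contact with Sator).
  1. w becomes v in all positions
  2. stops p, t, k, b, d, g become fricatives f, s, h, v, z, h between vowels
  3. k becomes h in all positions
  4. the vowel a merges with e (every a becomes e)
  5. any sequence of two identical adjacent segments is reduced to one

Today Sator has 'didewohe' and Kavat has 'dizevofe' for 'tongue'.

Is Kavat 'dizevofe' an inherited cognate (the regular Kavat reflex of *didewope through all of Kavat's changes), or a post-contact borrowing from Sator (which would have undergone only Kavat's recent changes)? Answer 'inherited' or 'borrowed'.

If inherited, *didewope would pass through all of Kavat's changes:
Kavat: *didewope > didevope > dizevofe  (by unconditioned shift, intervocalic lenition)
If borrowed from Sator 'didewohe' after the early changes, it would undergo only the recent ones:
  rule 4 (vowel merger): no change (didewohe)
  rule 5 (degemination): no change (didewohe)
  ⇒ as a loan: didewohe
Kavat 'dizevofe' matches the inherited outcome exactly, so it is an inherited cognate, not a loan.

inherited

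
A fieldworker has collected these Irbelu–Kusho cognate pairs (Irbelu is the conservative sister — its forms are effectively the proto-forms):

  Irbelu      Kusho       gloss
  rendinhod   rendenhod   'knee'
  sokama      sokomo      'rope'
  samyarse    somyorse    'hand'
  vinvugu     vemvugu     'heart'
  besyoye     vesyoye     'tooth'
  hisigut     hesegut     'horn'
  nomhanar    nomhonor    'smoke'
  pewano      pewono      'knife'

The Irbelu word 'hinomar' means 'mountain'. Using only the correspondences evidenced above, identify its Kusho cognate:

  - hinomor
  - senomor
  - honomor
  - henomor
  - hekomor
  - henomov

henomor

rendinhod ~ rendenhod, vinvugu ~ vemvugu — Irbelu i corresponds to Kusho e after a consonant, before a nasal.
samyarse ~ somyorse, nomhanar ~ nomhonor — Irbelu a corresponds to Kusho o after a consonant, before r.
Applying these to Irbelu 'hinomar':
  hinomar → henomar   (i→e after a consonant, before a nasal)
  henomar → henomor   (a→o after a consonant, before r)
So the Kusho cognate is 'henomor'.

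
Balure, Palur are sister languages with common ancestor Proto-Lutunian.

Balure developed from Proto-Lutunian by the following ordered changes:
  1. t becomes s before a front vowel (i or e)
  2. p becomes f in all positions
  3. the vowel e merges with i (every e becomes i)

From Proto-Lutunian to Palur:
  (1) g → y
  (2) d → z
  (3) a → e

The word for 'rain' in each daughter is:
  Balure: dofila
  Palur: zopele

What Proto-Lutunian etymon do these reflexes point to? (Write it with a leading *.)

Position 6: Balure has a, Palur has e. Balure preserves a here (none of its changes turn any other segment into a), so the proto-segment is *a.
Position 3: Balure has f, Palur has p. Palur preserves p here (none of its changes turn any other segment into p), so the proto-segment is *p.
Position 4: Balure has i, Palur has e. Taking the neighbouring segments as reconstructed: Balure i could go back to *e or *i; Palur e could go back to *a or *e — the one source consistent with every daughter is *e.
Continuing position by position gives *dopela; check it forward:
Balure: *dopela > dofela > dofila  (by unconditioned shift, vowel merger)
Palur: *dopela > zopela > zopele  (by unconditioned shift, vowel merger)
*dopela is the unique common source.

*dopela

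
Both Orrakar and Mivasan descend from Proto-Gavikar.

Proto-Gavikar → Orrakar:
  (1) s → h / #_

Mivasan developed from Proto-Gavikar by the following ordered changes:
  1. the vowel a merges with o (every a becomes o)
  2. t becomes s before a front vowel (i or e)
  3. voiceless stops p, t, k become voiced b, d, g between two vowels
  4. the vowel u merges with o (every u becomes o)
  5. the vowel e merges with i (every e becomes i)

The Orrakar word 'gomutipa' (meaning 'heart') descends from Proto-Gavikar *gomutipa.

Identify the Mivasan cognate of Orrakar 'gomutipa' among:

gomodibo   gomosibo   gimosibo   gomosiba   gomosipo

gomosibo

Mivasan: start from *gomutipa.
  rule 1 (vowel merger): gomutipa → gomutipo
  rule 2 (palatalisation): gomutipo → gomusipo
  rule 3 (intervocalic voicing): gomusipo → gomusibo
  rule 4 (vowel merger): gomusibo → gomosibo
  rule 5: no change — gomosibo
  ⇒ Mivasan gomosibo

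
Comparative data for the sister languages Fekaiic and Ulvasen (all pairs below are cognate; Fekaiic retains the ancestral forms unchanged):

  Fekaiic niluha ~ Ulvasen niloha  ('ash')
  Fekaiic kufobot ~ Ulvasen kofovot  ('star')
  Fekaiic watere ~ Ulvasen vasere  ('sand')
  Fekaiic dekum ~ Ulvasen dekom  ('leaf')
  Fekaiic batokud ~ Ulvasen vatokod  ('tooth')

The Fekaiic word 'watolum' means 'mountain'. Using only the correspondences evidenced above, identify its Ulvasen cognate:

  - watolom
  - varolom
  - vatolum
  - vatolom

vatolom

watere ~ vasere — Fekaiic w corresponds to Ulvasen v word-initially before a back vowel.
dekum ~ dekom — Fekaiic u corresponds to Ulvasen o after a consonant, before a nasal.
Applying these to Fekaiic 'watolum':
  watolum → vatolum   (w→v word-initially before a back vowel)
  vatolum → vatolom   (u→o after a consonant, before a nasal)
So the Ulvasen cognate is 'vatolom'.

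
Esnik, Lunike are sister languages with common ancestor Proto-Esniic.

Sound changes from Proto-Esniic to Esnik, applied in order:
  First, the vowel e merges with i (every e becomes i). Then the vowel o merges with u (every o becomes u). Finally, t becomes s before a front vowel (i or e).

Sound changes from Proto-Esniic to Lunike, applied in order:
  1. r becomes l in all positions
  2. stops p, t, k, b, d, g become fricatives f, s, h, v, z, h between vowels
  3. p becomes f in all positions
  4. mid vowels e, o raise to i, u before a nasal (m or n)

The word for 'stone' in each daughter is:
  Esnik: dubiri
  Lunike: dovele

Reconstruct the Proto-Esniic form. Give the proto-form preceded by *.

*dobere

Position 5: Esnik has r, Lunike has l. Esnik preserves r here (none of its changes turn any other segment into r), so the proto-segment is *r.
Position 3: Esnik has b, Lunike has v. Esnik preserves b here (none of its changes turn any other segment into b), so the proto-segment is *b.
Continuing position by position gives *dobere; check it forward:
Esnik: *dobere
  dobere → dobiri   [vowel merger]
  dobiri → dubiri   [vowel merger]
  dubiri (rule 3 does not apply)
  giving Esnik dubiri.
Lunike: *dobere > dobele > dovele  (by unconditioned shift, intervocalic lenition)
No other proto-form is consistent with every reflex, so the reconstruction is *dobere.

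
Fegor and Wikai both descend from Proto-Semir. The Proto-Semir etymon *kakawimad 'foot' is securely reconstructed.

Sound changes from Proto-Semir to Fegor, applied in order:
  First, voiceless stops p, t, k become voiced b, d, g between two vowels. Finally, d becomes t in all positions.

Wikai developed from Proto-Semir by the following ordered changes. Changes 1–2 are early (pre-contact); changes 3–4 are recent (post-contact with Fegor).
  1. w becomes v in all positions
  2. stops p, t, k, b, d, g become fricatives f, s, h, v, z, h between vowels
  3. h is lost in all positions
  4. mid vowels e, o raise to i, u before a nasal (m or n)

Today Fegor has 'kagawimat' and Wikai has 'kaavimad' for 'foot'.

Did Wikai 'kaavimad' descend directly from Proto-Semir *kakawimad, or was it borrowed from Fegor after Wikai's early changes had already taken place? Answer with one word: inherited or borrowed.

inherited

If inherited, *kakawimad would pass through all of Wikai's changes:
Wikai: start from *kakawimad.
  rule 1 (unconditioned shift): kakawimad → kakavimad
  rule 2 (intervocalic lenition): kakavimad → kahavimad
  rule 3 (h-loss): kahavimad → kaavimad
  rule 4: no change — kaavimad
  ⇒ Wikai kaavimad
If borrowed from Fegor 'kagawimat' after the early changes, it would undergo only the recent ones:
  rule 3 (h-loss): no change (kagawimat)
  rule 4 (pre-nasal raising): no change (kagawimat)
  ⇒ as a loan: kagawimat
Wikai 'kaavimad' matches the inherited outcome exactly, so it is an inherited cognate, not a loan.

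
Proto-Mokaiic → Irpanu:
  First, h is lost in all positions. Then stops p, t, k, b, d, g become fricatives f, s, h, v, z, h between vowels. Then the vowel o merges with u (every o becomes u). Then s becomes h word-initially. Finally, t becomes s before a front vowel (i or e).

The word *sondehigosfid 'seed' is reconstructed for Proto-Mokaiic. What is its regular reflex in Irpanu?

Irpanu: start from *sondehigosfid.
  rule 1 (h-loss): sondehigosfid → sondeigosfid
  rule 2 (intervocalic lenition): sondeigosfid → sondeihosfid
  rule 3 (vowel merger): sondeihosfid → sundeihusfid
  rule 4 (debuccalisation): sundeihusfid → hundeihusfid
  rule 5: no change — hundeihusfid
  ⇒ Irpanu hundeihusfid

hundeihusfid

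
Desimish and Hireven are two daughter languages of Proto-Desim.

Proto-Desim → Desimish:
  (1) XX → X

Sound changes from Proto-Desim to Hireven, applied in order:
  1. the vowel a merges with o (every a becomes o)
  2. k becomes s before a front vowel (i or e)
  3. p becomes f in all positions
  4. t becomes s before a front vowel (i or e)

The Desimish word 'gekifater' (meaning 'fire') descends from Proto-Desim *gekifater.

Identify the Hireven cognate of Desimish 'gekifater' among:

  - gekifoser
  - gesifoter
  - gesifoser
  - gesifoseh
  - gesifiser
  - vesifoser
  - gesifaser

gesifoser

Hireven: *gekifater > gekifoter > gesifoter > gesifoser  (by vowel merger, palatalisation, palatalisation)
The other candidates each miss or misapply at least one Hireven change.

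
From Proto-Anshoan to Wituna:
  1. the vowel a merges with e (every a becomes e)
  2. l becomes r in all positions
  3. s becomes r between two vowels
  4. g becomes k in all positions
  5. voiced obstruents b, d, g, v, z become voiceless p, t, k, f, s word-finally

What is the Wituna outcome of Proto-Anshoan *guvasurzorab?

kuverurzorep

Wituna: *guvasurzorab
  guvasurzorab → guvesurzoreb   [vowel merger]
  guvesurzoreb (rule 2 does not apply)
  guvesurzoreb → guverurzoreb   [rhotacism]
  guverurzoreb → kuverurzoreb   [unconditioned shift]
  kuverurzoreb → kuverurzorep   [final devoicing]
  giving Wituna kuverurzorep.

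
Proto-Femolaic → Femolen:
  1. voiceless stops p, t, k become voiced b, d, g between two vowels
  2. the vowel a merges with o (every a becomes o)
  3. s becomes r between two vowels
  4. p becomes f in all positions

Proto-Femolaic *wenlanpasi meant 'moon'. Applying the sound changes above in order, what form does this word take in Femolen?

wenlonfori

Femolen: start from *wenlanpasi.
  rule 1: no change — wenlanpasi
  rule 2 (vowel merger): wenlanpasi → wenlonposi
  rule 3 (rhotacism): wenlonposi → wenlonpori
  rule 4 (unconditioned shift): wenlonpori → wenlonfori
  ⇒ Femolen wenlonfori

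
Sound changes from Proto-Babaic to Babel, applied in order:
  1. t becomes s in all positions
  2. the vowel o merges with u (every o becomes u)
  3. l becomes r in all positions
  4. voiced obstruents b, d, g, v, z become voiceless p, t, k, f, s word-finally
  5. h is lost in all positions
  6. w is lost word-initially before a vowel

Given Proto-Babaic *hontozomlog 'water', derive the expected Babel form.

unsuzumruk

Babel: start from *hontozomlog.
  rule 1 (unconditioned shift): hontozomlog → honsozomlog
  rule 2 (vowel merger): honsozomlog → hunsuzumlug
  rule 3 (unconditioned shift): hunsuzumlug → hunsuzumrug
  rule 4 (final devoicing): hunsuzumrug → hunsuzumruk
  rule 5 (h-loss): hunsuzumruk → unsuzumruk
  rule 6: no change — unsuzumruk
  ⇒ Babel unsuzumruk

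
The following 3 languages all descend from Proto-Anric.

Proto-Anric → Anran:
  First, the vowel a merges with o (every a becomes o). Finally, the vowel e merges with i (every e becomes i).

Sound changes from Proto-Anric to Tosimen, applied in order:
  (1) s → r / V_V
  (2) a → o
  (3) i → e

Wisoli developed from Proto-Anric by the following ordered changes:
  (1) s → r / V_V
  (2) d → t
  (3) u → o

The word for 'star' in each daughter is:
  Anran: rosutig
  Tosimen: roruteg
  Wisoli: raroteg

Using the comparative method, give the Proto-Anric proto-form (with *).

*rasuteg

Position 4: Anran has u, Tosimen has u, Wisoli has o. Anran preserves u here (none of its changes turn any other segment into u), so the proto-segment is *u.
Position 2: Anran has o, Tosimen has o, Wisoli has a. Wisoli preserves a here (none of its changes turn any other segment into a), so the proto-segment is *a.
Verify the candidate proto-form against each daughter:
Anran: start from *rasuteg.
  rule 1 (vowel merger): rasuteg → rosuteg
  rule 2 (vowel merger): rosuteg → rosutig
  ⇒ Anran rosutig
Tosimen: *rasuteg
  rasuteg → raruteg   [rhotacism]
  raruteg → roruteg   [vowel merger]
  roruteg (rule 3 does not apply)
  giving Tosimen roruteg.
Wisoli: *rasuteg
  rasuteg → raruteg   [rhotacism]
  raruteg (rule 2 does not apply)
  raruteg → raroteg   [vowel merger]
  giving Wisoli raroteg.
No other proto-form is consistent with every reflex, so the reconstruction is *rasuteg.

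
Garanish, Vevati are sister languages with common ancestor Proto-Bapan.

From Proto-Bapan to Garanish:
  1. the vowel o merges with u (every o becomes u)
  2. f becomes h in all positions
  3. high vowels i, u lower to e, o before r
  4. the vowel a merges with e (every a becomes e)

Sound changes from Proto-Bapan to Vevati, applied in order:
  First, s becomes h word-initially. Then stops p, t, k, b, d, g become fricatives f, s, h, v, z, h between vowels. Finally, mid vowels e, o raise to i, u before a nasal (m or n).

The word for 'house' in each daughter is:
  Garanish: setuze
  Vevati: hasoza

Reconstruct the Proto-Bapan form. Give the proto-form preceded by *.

Position 4: Garanish has u, Vevati has o. Vevati preserves o here (none of its changes turn any other segment into o), so the proto-segment is *o.
Position 6: Garanish has e, Vevati has a. Vevati preserves a here (none of its changes turn any other segment into a), so the proto-segment is *a.
Position 1: Garanish has s, Vevati has h. Garanish preserves s here (none of its changes turn any other segment into s), so the proto-segment is *s.
This points to *satoza. Verify forward in each daughter:
Garanish: start from *satoza.
  rule 1 (vowel merger): satoza → satuza
  rule 2: no change — satuza
  rule 3: no change — satuza
  rule 4 (vowel merger): satuza → setuze
  ⇒ Garanish setuze
Vevati: *satoza > hatoza > hasoza  (by debuccalisation, intervocalic lenition)
No other proto-form is consistent with every reflex, so the reconstruction is *satoza.

*satoza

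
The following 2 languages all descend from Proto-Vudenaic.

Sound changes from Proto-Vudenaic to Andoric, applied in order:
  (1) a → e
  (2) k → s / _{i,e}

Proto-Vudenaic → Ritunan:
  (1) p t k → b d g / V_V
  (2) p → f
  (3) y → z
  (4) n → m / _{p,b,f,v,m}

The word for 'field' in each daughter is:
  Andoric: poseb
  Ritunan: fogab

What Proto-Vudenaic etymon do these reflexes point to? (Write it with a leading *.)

*pokab

Position 4: Andoric has e, Ritunan has a. Ritunan preserves a here (none of its changes turn any other segment into a), so the proto-segment is *a.
Position 3: Andoric has s, Ritunan has g. Taking the neighbouring segments as reconstructed: Andoric s could go back to *k or *s; Ritunan g could go back to *k or *g — the one source consistent with every daughter is *k.
Position 1: Andoric has p, Ritunan has f. Andoric preserves p here (none of its changes turn any other segment into p), so the proto-segment is *p.
Verify the candidate proto-form against each daughter:
Andoric: *pokab > pokeb > poseb  (by vowel merger, palatalisation)
Ritunan: *pokab
  pokab → pogab   [intervocalic voicing]
  pogab → fogab   [unconditioned shift]
  fogab (rule 3 does not apply)
  fogab (rule 4 does not apply)
  giving Ritunan fogab.
No other proto-form is consistent with every reflex, so the reconstruction is *pokab.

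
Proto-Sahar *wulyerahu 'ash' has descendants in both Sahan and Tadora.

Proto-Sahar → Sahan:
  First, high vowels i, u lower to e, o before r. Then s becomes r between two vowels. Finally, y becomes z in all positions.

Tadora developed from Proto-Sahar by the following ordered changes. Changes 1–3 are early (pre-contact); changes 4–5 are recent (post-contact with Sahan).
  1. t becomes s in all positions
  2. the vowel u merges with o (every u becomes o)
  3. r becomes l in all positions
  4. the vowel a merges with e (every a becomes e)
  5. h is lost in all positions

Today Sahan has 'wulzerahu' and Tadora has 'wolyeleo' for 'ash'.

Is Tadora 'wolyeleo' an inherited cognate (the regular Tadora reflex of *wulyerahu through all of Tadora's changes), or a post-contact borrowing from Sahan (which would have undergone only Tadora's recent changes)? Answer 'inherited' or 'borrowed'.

inherited

If inherited, *wulyerahu would pass through all of Tadora's changes:
Tadora: *wulyerahu
  wulyerahu (rule 1 does not apply)
  wulyerahu → wolyeraho   [vowel merger]
  wolyeraho → wolyelaho   [unconditioned shift]
  wolyelaho → wolyeleho   [vowel merger]
  wolyeleho → wolyeleo   [h-loss]
  giving Tadora wolyeleo.
If borrowed from Sahan 'wulzerahu' after the early changes, it would undergo only the recent ones:
  rule 4 (vowel merger): wulzerahu → wulzerehu
  rule 5 (h-loss): wulzerehu → wulzereu
  ⇒ as a loan: wulzereu
Tadora 'wolyeleo' matches the inherited outcome exactly, so it is an inherited cognate, not a loan.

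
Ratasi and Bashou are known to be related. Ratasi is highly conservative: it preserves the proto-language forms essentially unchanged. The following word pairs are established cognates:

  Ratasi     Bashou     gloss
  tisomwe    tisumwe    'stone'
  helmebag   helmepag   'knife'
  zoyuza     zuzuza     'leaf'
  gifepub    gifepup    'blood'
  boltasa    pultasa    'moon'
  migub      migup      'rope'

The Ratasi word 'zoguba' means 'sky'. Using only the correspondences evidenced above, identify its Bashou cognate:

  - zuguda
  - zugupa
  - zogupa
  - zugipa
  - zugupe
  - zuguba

zugupa

zoyuza ~ zuzuza, boltasa ~ pultasa — Ratasi o corresponds to Bashou u after a consonant, before a consonant other than r, m, n, p, b, f, v.
helmebag ~ helmepag — Ratasi b corresponds to Bashou p between vowels (before a back vowel).
Applying these to Ratasi 'zoguba':
  zoguba → zuguba   (o→u after a consonant, before a consonant other than r, m, n, p, b, f, v)
  zuguba → zugupa   (b→p between vowels (before a back vowel))
So the Bashou cognate is 'zugupa'.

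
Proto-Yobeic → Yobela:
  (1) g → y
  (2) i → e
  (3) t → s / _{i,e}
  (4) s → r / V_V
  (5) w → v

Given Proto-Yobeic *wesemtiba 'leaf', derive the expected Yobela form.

Yobela: *wesemtiba
  wesemtiba (rule 1 does not apply)
  wesemtiba → wesemteba   [vowel merger]
  wesemteba → wesemseba   [palatalisation]
  wesemseba → weremseba   [rhotacism]
  weremseba → veremseba   [unconditioned shift]
  giving Yobela veremseba.

veremseba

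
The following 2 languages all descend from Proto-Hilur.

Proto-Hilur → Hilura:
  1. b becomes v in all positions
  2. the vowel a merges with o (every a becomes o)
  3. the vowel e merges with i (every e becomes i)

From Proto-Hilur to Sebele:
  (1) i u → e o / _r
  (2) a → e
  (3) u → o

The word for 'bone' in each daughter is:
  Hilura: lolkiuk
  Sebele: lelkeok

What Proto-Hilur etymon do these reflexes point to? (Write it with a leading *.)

*lalkeuk

Position 5: Hilura has i, Sebele has e. Taking the neighbouring segments as reconstructed: Hilura i could go back to *e or *i; Sebele e could go back to *a or *e — the one source consistent with every daughter is *e.
Position 6: Hilura has u, Sebele has o. Hilura preserves u here (none of its changes turn any other segment into u), so the proto-segment is *u.
Position 2: Hilura has o, Sebele has e. Taking the neighbouring segments as reconstructed: Hilura o could go back to *a or *o; Sebele e could go back to *a or *e — the one source consistent with every daughter is *a.
The remaining positions agree across the daughters. Check the candidate against every language:
Hilura: *lalkeuk > lolkeuk > lolkiuk  (by vowel merger, vowel merger)
Sebele: start from *lalkeuk.
  rule 1: no change — lalkeuk
  rule 2 (vowel merger): lalkeuk → lelkeuk
  rule 3 (vowel merger): lelkeuk → lelkeok
  ⇒ Sebele lelkeok
*lalkeuk is the unique common source.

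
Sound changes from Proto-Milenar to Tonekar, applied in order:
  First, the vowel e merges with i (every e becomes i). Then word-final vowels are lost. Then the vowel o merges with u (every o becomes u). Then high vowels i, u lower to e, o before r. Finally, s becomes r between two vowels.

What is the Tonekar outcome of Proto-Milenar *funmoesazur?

Tonekar: *funmoesazur > funmoisazur > funmuisazur > funmuisazor > funmuirazor  (by vowel merger, vowel merger, pre-rhotic lowering, rhotacism)

funmuirazor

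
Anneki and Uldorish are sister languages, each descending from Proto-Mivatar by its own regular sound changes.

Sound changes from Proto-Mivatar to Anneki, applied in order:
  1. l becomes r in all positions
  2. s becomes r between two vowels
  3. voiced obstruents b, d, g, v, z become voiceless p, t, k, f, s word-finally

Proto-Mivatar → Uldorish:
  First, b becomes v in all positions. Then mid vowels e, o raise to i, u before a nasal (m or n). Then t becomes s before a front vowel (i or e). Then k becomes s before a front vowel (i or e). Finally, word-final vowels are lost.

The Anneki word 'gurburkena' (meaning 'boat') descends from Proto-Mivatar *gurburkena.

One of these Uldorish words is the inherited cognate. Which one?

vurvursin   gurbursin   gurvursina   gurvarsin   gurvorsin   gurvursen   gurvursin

Uldorish: *gurburkena
  gurburkena → gurvurkena   [unconditioned shift]
  gurvurkena → gurvurkina   [pre-nasal raising]
  gurvurkina (rule 3 does not apply)
  gurvurkina → gurvursina   [palatalisation]
  gurvursina → gurvursin   [apocope]
  giving Uldorish gurvursin.
Among the options, 'gurvursin' alone shows every Uldorish change applied in order.

gurvursin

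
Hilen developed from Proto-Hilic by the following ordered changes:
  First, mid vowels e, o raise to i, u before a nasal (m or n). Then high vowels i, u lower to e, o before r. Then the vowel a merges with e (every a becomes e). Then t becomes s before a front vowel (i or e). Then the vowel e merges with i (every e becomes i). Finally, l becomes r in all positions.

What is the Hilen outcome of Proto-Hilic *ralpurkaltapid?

rirporkirsipid

Hilen: start from *ralpurkaltapid.
  rule 1: no change — ralpurkaltapid
  rule 2 (pre-rhotic lowering): ralpurkaltapid → ralporkaltapid
  rule 3 (vowel merger): ralporkaltapid → relporkeltepid
  rule 4 (palatalisation): relporkeltepid → relporkelsepid
  rule 5 (vowel merger): relporkelsepid → rilporkilsipid
  rule 6 (unconditioned shift): rilporkilsipid → rirporkirsipid
  ⇒ Hilen rirporkirsipid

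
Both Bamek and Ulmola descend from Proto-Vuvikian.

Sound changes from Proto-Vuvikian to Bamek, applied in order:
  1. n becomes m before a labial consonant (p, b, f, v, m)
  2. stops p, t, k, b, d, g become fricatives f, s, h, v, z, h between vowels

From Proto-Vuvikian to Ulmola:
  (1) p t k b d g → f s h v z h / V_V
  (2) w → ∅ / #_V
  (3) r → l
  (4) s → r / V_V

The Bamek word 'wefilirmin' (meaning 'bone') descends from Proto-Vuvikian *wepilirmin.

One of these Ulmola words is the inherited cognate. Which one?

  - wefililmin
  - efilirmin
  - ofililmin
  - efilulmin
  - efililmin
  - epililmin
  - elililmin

Ulmola: start from *wepilirmin.
  rule 1 (intervocalic lenition): wepilirmin → wefilirmin
  rule 2 (glide loss): wefilirmin → efilirmin
  rule 3 (unconditioned shift): efilirmin → efililmin
  rule 4: no change — efililmin
  ⇒ Ulmola efililmin
Among the options, 'efililmin' alone shows every Ulmola change applied in order.

efililmin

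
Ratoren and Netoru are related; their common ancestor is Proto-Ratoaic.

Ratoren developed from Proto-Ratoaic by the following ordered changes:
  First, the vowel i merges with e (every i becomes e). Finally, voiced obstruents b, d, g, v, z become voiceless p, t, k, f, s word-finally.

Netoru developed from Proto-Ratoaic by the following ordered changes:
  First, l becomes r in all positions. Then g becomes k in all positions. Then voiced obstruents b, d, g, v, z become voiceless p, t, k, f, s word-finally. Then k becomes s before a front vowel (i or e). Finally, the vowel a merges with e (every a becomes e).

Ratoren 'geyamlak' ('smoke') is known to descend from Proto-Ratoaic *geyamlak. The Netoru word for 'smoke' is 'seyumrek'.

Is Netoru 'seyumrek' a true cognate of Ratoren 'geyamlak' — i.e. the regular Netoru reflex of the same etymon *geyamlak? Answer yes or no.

Derive the expected Netoru reflex of *geyamlak:
Netoru: start from *geyamlak.
  rule 1 (unconditioned shift): geyamlak → geyamrak
  rule 2 (unconditioned shift): geyamrak → keyamrak
  rule 3: no change — keyamrak
  rule 4 (palatalisation): keyamrak → seyamrak
  rule 5 (vowel merger): seyamrak → seyemrek
  ⇒ Netoru seyemrek
The regular Netoru reflex would be 'seyemrek', but the attested form is 'seyumrek'. The correspondence is irregular, so they are not cognates (the Netoru form has a different source).

no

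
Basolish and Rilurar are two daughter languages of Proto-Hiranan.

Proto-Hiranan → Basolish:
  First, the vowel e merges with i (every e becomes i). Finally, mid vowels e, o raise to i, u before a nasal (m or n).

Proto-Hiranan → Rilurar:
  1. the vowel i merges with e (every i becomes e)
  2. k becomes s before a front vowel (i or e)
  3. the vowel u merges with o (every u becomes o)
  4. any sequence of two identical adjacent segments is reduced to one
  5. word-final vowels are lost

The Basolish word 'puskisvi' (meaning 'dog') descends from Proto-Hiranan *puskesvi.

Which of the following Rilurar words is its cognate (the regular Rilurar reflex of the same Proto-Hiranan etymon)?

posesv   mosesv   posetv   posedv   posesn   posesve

posesv

Rilurar: start from *puskesvi.
  rule 1 (vowel merger): puskesvi → puskesve
  rule 2 (palatalisation): puskesve → pussesve
  rule 3 (vowel merger): pussesve → possesve
  rule 4 (degemination): possesve → posesve
  rule 5 (apocope): posesve → posesv
  ⇒ Rilurar posesv
Only 'posesv' matches the regular Rilurar development of *puskesvi.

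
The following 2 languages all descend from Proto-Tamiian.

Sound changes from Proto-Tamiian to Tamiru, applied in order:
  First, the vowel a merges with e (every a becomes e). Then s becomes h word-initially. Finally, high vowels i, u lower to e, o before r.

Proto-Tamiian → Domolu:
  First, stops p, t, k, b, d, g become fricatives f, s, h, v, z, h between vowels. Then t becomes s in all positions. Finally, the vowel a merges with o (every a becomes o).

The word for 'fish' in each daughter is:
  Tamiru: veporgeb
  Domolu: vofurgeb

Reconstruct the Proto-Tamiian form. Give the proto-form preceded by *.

Position 2: Tamiru has e, Domolu has o. Taking the neighbouring segments as reconstructed: Tamiru e could go back to *a or *e; Domolu o could go back to *a or *o — the one source consistent with every daughter is *a.
Position 4: Tamiru has o, Domolu has u. Domolu preserves u here (none of its changes turn any other segment into u), so the proto-segment is *u.
Position 3: Tamiru has p, Domolu has f. Tamiru preserves p here (none of its changes turn any other segment into p), so the proto-segment is *p.
The remaining positions agree across the daughters. Check the candidate against every language:
Tamiru: *vapurgeb
  vapurgeb → vepurgeb   [vowel merger]
  vepurgeb (rule 2 does not apply)
  vepurgeb → veporgeb   [pre-rhotic lowering]
  giving Tamiru veporgeb.
Domolu: start from *vapurgeb.
  rule 1 (intervocalic lenition): vapurgeb → vafurgeb
  rule 2: no change — vafurgeb
  rule 3 (vowel merger): vafurgeb → vofurgeb
  ⇒ Domolu vofurgeb
*vapurgeb is the unique common source.

*vapurgeb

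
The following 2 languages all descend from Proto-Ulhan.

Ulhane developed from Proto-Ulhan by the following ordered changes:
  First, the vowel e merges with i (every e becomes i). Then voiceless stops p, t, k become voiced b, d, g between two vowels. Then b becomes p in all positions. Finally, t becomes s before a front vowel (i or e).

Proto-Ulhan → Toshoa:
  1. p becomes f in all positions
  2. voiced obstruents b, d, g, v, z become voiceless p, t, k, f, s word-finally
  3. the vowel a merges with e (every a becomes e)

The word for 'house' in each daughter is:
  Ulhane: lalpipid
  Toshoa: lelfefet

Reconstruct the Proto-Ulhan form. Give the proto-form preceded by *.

Position 2: Ulhane has a, Toshoa has e. Ulhane preserves a here (none of its changes turn any other segment into a), so the proto-segment is *a.
Position 5: Ulhane has i, Toshoa has e. Taking the neighbouring segments as reconstructed: Ulhane i could go back to *e or *i; Toshoa e could go back to *a or *e — the one source consistent with every daughter is *e.
Verify the candidate proto-form against each daughter:
Ulhane: *lalpeped > lalpipid > lalpibid > lalpipid  (by vowel merger, intervocalic voicing, unconditioned shift)
Toshoa: start from *lalpeped.
  rule 1 (unconditioned shift): lalpeped → lalfefed
  rule 2 (final devoicing): lalfefed → lalfefet
  rule 3 (vowel merger): lalfefet → lelfefet
  ⇒ Toshoa lelfefet
Only *lalpeped yields all of Ulhane lalpipid, Toshoa lelfefet.

*lalpeped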